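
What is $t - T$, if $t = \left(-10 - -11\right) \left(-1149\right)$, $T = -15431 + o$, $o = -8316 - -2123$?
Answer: $20475$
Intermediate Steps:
$o = -6193$ ($o = -8316 + 2123 = -6193$)
$T = -21624$ ($T = -15431 - 6193 = -21624$)
$t = -1149$ ($t = \left(-10 + 11\right) \left(-1149\right) = 1 \left(-1149\right) = -1149$)
$t - T = -1149 - -21624 = -1149 + 21624 = 20475$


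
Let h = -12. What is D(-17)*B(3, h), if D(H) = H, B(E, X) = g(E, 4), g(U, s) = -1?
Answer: 17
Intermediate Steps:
B(E, X) = -1
D(-17)*B(3, h) = -17*(-1) = 17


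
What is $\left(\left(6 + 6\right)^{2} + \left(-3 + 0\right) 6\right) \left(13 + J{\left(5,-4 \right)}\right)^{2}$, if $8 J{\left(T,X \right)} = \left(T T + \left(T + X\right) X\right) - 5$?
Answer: $28350$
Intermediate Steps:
$J{\left(T,X \right)} = - \frac{5}{8} + \frac{T^{2}}{8} + \frac{X \left(T + X\right)}{8}$ ($J{\left(T,X \right)} = \frac{\left(T T + \left(T + X\right) X\right) - 5}{8} = \frac{\left(T^{2} + X \left(T + X\right)\right) - 5}{8} = \frac{-5 + T^{2} + X \left(T + X\right)}{8} = - \frac{5}{8} + \frac{T^{2}}{8} + \frac{X \left(T + X\right)}{8}$)
$\left(\left(6 + 6\right)^{2} + \left(-3 + 0\right) 6\right) \left(13 + J{\left(5,-4 \right)}\right)^{2} = \left(\left(6 + 6\right)^{2} + \left(-3 + 0\right) 6\right) \left(13 + \left(- \frac{5}{8} + \frac{5^{2}}{8} + \frac{\left(-4\right)^{2}}{8} + \frac{1}{8} \cdot 5 \left(-4\right)\right)\right)^{2} = \left(12^{2} - 18\right) \left(13 + \left(- \frac{5}{8} + \frac{1}{8} \cdot 25 + \frac{1}{8} \cdot 16 - \frac{5}{2}\right)\right)^{2} = \left(144 - 18\right) \left(13 + \left(- \frac{5}{8} + \frac{25}{8} + 2 - \frac{5}{2}\right)\right)^{2} = 126 \left(13 + 2\right)^{2} = 126 \cdot 15^{2} = 126 \cdot 225 = 28350$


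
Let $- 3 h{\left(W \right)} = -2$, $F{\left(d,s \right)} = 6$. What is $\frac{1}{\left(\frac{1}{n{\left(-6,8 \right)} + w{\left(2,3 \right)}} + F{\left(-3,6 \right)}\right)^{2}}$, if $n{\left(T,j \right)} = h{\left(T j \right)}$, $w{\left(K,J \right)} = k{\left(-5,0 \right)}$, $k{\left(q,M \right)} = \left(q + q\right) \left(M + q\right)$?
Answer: $\frac{23104}{837225} \approx 0.027596$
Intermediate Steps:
$k{\left(q,M \right)} = 2 q \left(M + q\right)$
$w{\left(K,J \right)} = 50$ ($w{\left(K,J \right)} = 2 \left(-5\right) \left(0 - 5\right) = 2 \left(-5\right) \left(-5\right) = 50$)
$h{\left(W \right)} = \frac{2}{3}$ ($h{\left(W \right)} = \left(- \frac{1}{3}\right) \left(-2\right) = \frac{2}{3}$)
$n{\left(T,j \right)} = \frac{2}{3}$
$\frac{1}{\left(\frac{1}{n{\left(-6,8 \right)} + w{\left(2,3 \right)}} + F{\left(-3,6 \right)}\right)^{2}} = \frac{1}{\left(\frac{1}{\frac{2}{3} + 50} + 6\right)^{2}} = \frac{1}{\left(\frac{1}{\frac{152}{3}} + 6\right)^{2}} = \frac{1}{\left(\frac{3}{152} + 6\right)^{2}} = \frac{1}{\left(\frac{915}{152}\right)^{2}} = \frac{1}{\frac{837225}{23104}} = \frac{23104}{837225}$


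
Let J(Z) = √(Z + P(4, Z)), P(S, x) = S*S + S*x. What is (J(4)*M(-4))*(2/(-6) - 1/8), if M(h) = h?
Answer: 11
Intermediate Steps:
P(S, x) = S² + S*x
J(Z) = √(16 + 5*Z) (J(Z) = √(Z + 4*(4 + Z)) = √(Z + (16 + 4*Z)) = √(16 + 5*Z))
(J(4)*M(-4))*(2/(-6) - 1/8) = (√(16 + 5*4)*(-4))*(2/(-6) - 1/8) = (√(16 + 20)*(-4))*(2*(-⅙) - 1*⅛) = (√36*(-4))*(-⅓ - ⅛) = (6*(-4))*(-11/24) = -24*(-11/24) = 11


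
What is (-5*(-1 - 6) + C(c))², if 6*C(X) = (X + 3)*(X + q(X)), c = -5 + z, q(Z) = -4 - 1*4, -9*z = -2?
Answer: 88830625/59049 ≈ 1504.4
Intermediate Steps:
z = 2/9 (z = -⅑*(-2) = 2/9 ≈ 0.22222)
q(Z) = -8 (q(Z) = -4 - 4 = -8)
c = -43/9 (c = -5 + 2/9 = -43/9 ≈ -4.7778)
C(X) = (-8 + X)*(3 + X)/6 (C(X) = ((X + 3)*(X - 8))/6 = ((3 + X)*(-8 + X))/6 = ((-8 + X)*(3 + X))/6 = (-8 + X)*(3 + X)/6)
(-5*(-1 - 6) + C(c))² = (-5*(-1 - 6) + (-4 - ⅚*(-43/9) + (-43/9)²/6))² = (-5*(-7) + (-4 + 215/54 + (⅙)*(1849/81)))² = (35 + (-4 + 215/54 + 1849/486))² = (35 + 920/243)² = (9425/243)² = 88830625/59049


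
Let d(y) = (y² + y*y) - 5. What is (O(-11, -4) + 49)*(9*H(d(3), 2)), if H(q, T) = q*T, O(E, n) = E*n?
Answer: 21762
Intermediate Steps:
d(y) = -5 + 2*y² (d(y) = (y² + y²) - 5 = 2*y² - 5 = -5 + 2*y²)
H(q, T) = T*q
(O(-11, -4) + 49)*(9*H(d(3), 2)) = (-11*(-4) + 49)*(9*(2*(-5 + 2*3²))) = (44 + 49)*(9*(2*(-5 + 2*9))) = 93*(9*(2*(-5 + 18))) = 93*(9*(2*13)) = 93*(9*26) = 93*234 = 21762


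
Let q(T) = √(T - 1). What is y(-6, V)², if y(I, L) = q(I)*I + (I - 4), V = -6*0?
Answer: -152 + 120*I*√7 ≈ -152.0 + 317.49*I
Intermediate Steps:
q(T) = √(-1 + T)
V = 0
y(I, L) = -4 + I + I*√(-1 + I) (y(I, L) = √(-1 + I)*I + (I - 4) = I*√(-1 + I) + (-4 + I) = -4 + I + I*√(-1 + I))
y(-6, V)² = (-4 - 6 - 6*√(-1 - 6))² = (-4 - 6 - 6*I*√7)² = (-10 - 6*I*√7)²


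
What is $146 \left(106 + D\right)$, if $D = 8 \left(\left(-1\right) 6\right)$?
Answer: $8468$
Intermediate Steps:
$D = -48$ ($D = 8 \left(-6\right) = -48$)
$146 \left(106 + D\right) = 146 \left(106 - 48\right) = 146 \cdot 58 = 8468$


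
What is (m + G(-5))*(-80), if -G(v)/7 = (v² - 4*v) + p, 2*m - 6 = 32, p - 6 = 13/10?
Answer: 27768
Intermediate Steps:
p = 73/10 (p = 6 + 13/10 = 73/10 ≈ 7.3000)
m = 19 (m = 3 + (½)*32 = 3 + 16 = 19)
G(v) = -511/10 - 7*v² + 28*v (G(v) = -7*((v² - 4*v) + 73/10) = -7*(73/10 + v² - 4*v) = -511/10 - 7*v² + 28*v)
(m + G(-5))*(-80) = (19 + (-511/10 - 7*(-5)² + 28*(-5)))*(-80) = (19 + (-511/10 - 7*25 - 140))*(-80) = (19 + (-511/10 - 175 - 140))*(-80) = (19 - 3661/10)*(-80) = -3471/10*(-80) = 27768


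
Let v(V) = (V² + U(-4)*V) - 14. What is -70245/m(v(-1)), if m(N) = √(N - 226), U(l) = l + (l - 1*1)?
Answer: 14049*I*√230/46 ≈ 4631.8*I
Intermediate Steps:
U(l) = -1 + 2*l (U(l) = l + (l - 1) = l + (-1 + l) = -1 + 2*l)
v(V) = -14 + V² - 9*V (v(V) = (V² + (-1 + 2*(-4))*V) - 14 = (V² + (-1 - 8)*V) - 14 = (V² - 9*V) - 14 = -14 + V² - 9*V)
m(N) = √(-226 + N)
-70245/m(v(-1)) = -70245/√(-226 + (-14 + (-1)² - 9*(-1))) = -70245/√(-226 + (-14 + 1 + 9)) = -70245/√(-226 - 4) = -70245*(-I*√230/230) = -(-14049)*I*√230/46 = 14049*I*√230/46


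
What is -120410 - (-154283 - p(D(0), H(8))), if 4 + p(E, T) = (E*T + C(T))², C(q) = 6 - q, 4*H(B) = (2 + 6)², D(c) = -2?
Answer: 35633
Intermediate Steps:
H(B) = 16 (H(B) = (2 + 6)²/4 = (¼)*8² = (¼)*64 = 16)
p(E, T) = -4 + (6 - T + E*T)² (p(E, T) = -4 + (E*T + (6 - T))² = -4 + (6 - T + E*T)²)
-120410 - (-154283 - p(D(0), H(8))) = -120410 - (-154283 - (-4 + (6 - 1*16 - 2*16)²)) = -120410 - (-154283 - (-4 + (6 - 16 - 32)²)) = -120410 - (-154283 - (-4 + (-42)²)) = -120410 - (-154283 - (-4 + 1764)) = -120410 - (-154283 - 1*1760) = -120410 - (-154283 - 1760) = -120410 - 1*(-156043) = -120410 + 156043 = 35633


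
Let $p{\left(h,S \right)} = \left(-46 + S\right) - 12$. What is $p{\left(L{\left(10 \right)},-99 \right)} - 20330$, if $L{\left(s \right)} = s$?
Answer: $-20487$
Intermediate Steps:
$p{\left(h,S \right)} = -58 + S$
$p{\left(L{\left(10 \right)},-99 \right)} - 20330 = \left(-58 - 99\right) - 20330 = -157 - 20330 = -20487$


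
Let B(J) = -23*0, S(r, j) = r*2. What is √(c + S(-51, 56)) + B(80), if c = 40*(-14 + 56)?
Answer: √1578 ≈ 39.724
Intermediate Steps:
S(r, j) = 2*r
B(J) = 0
c = 1680 (c = 40*42 = 1680)
√(c + S(-51, 56)) + B(80) = √(1680 + 2*(-51)) + 0 = √(1680 - 102) + 0 = √1578 + 0 = √1578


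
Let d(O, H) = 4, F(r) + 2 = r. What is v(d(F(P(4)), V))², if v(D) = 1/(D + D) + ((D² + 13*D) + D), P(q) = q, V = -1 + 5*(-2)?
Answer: 332929/64 ≈ 5202.0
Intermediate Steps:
V = -11 (V = -1 - 10 = -11)
F(r) = -2 + r
v(D) = D² + 1/(2*D) + 14*D (v(D) = 1/(2*D) + (D² + 14*D) = D² + 1/(2*D) + 14*D)
v(d(F(P(4)), V))² = (4² + (½)/4 + 14*4)² = (16 + (½)*(¼) + 56)² = (16 + ⅛ + 56)² = (577/8)² = 332929/64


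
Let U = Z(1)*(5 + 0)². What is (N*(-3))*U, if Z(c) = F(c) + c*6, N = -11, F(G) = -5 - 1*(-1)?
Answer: 1650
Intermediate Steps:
F(G) = -4 (F(G) = -5 + 1 = -4)
Z(c) = -4 + 6*c (Z(c) = -4 + c*6 = -4 + 6*c)
U = 50 (U = (-4 + 6*1)*(5 + 0)² = (-4 + 6)*5² = 2*25 = 50)
(N*(-3))*U = -11*(-3)*50 = 33*50 = 1650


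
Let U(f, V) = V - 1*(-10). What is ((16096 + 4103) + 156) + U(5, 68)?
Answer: 20433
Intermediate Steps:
U(f, V) = 10 + V (U(f, V) = V + 10 = 10 + V)
((16096 + 4103) + 156) + U(5, 68) = ((16096 + 4103) + 156) + (10 + 68) = (20199 + 156) + 78 = 20355 + 78 = 20433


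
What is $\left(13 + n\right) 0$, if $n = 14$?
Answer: $0$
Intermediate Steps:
$\left(13 + n\right) 0 = \left(13 + 14\right) 0 = 27 \cdot 0 = 0$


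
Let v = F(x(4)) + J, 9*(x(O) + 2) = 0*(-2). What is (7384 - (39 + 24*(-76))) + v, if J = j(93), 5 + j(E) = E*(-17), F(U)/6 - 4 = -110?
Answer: 6947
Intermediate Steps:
x(O) = -2 (x(O) = -2 + (0*(-2))/9 = -2 + (⅑)*0 = -2 + 0 = -2)
F(U) = -636 (F(U) = 24 + 6*(-110) = 24 - 660 = -636)
j(E) = -5 - 17*E (j(E) = -5 + E*(-17) = -5 - 17*E)
J = -1586 (J = -5 - 17*93 = -5 - 1581 = -1586)
v = -2222 (v = -636 - 1586 = -2222)
(7384 - (39 + 24*(-76))) + v = (7384 - (39 + 24*(-76))) - 2222 = (7384 - (39 - 1824)) - 2222 = (7384 - 1*(-1785)) - 2222 = (7384 + 1785) - 2222 = 9169 - 2222 = 6947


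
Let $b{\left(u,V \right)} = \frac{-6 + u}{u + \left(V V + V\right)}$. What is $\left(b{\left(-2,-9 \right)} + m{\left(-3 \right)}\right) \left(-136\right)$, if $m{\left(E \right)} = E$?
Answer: $\frac{14824}{35} \approx 423.54$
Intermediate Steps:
$b{\left(u,V \right)} = \frac{-6 + u}{V + u + V^{2}}$ ($b{\left(u,V \right)} = \frac{-6 + u}{u + \left(V^{2} + V\right)} = \frac{-6 + u}{u + \left(V + V^{2}\right)} = \frac{-6 + u}{V + u + V^{2}}$)
$\left(b{\left(-2,-9 \right)} + m{\left(-3 \right)}\right) \left(-136\right) = \left(\frac{-6 - 2}{-9 - 2 + \left(-9\right)^{2}} - 3\right) \left(-136\right) = \left(\frac{1}{-9 - 2 + 81} \left(-8\right) - 3\right) \left(-136\right) = \left(\frac{1}{70} \left(-8\right) - 3\right) \left(-136\right) = \left(- \frac{4}{35} - 3\right) \left(-136\right) = \left(- \frac{109}{35}\right) \left(-136\right) = \frac{14824}{35}$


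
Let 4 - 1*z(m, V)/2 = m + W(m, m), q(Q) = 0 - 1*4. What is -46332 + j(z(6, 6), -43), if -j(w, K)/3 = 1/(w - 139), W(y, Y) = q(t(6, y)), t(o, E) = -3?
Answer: -2084939/45 ≈ -46332.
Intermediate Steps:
q(Q) = -4 (q(Q) = 0 - 4 = -4)
W(y, Y) = -4
z(m, V) = 16 - 2*m (z(m, V) = 8 - 2*(m - 4) = 8 - 2*(-4 + m) = 8 + (8 - 2*m) = 16 - 2*m)
j(w, K) = -3/(-139 + w) (j(w, K) = -3/(w - 139) = -3/(-139 + w))
-46332 + j(z(6, 6), -43) = -46332 - 3/(-139 + (16 - 2*6)) = -46332 - 3/(-139 + (16 - 12)) = -46332 - 3/(-139 + 4) = -46332 - 3/(-135) = -46332 - 3*(-1/135) = -46332 + 1/45 = -2084939/45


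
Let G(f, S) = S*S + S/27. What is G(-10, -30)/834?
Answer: 4045/3753 ≈ 1.0778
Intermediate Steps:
G(f, S) = S² + S/27 (G(f, S) = S² + S*(1/27) = S² + S/27)
G(-10, -30)/834 = -30*(1/27 - 30)/834 = -30*(-809/27)*(1/834) = (8090/9)*(1/834) = 4045/3753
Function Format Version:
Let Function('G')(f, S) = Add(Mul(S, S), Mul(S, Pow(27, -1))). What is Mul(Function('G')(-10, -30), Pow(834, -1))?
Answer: Rational(4045, 3753) ≈ 1.0778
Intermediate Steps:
Function('G')(f, S) = Add(Pow(S, 2), Mul(Rational(1, 27), S)) (Function('G')(f, S) = Add(Pow(S, 2), Mul(S, Rational(1, 27))) = Add(Pow(S, 2), Mul(Rational(1, 27), S)))
Mul(Function('G')(-10, -30), Pow(834, -1)) = Mul(Mul(-30, Add(Rational(1, 27), -30)), Pow(834, -1)) = Mul(Mul(-30, Rational(-809, 27)), Rational(1, 834)) = Mul(Rational(8090, 9), Rational(1, 834)) = Rational(4045, 3753)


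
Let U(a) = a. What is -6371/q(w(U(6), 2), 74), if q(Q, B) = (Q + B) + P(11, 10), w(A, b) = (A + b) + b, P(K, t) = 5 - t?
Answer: -6371/79 ≈ -80.646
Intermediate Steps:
w(A, b) = A + 2*b
q(Q, B) = -5 + B + Q (q(Q, B) = (Q + B) + (5 - 1*10) = (B + Q) + (5 - 10) = (B + Q) - 5 = -5 + B + Q)
-6371/q(w(U(6), 2), 74) = -6371/(-5 + 74 + (6 + 2*2)) = -6371/(-5 + 74 + (6 + 4)) = -6371/(-5 + 74 + 10) = -6371/79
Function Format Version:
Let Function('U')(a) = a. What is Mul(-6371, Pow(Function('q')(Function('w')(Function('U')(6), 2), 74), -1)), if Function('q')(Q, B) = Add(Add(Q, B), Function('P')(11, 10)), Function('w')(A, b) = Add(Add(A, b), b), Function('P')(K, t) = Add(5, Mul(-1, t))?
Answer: Rational(-6371, 79) ≈ -80.646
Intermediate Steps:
Function('w')(A, b) = Add(A, Mul(2, b))
Function('q')(Q, B) = Add(-5, B, Q) (Function('q')(Q, B) = Add(Add(Q, B), Add(5, Mul(-1, 10))) = Add(Add(B, Q), Add(5, -10)) = Add(Add(B, Q), -5) = Add(-5, B, Q))
Mul(-6371, Pow(Function('q')(Function('w')(Function('U')(6), 2), 74), -1)) = Mul(-6371, Pow(Add(-5, 74, Add(6, Mul(2, 2))), -1)) = Mul(-6371, Pow(Add(-5, 74, Add(6, 4)), -1)) = Mul(-6371, Pow(Add(-5, 74, 10), -1)) = Mul(-6371, Pow(79, -1)) = Mul(-6371, Rational(1, 79)) = Rational(-6371, 79)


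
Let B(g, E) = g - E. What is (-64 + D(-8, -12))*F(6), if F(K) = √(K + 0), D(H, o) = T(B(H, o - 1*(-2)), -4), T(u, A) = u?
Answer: -62*√6 ≈ -151.87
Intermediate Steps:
D(H, o) = -2 + H - o (D(H, o) = H - (o - 1*(-2)) = H - (o + 2) = H - (2 + o) = H + (-2 - o) = -2 + H - o)
F(K) = √K
(-64 + D(-8, -12))*F(6) = (-64 + (-2 - 8 - 1*(-12)))*√6 = (-64 + (-2 - 8 + 12))*√6 = (-64 + 2)*√6 = -62*√6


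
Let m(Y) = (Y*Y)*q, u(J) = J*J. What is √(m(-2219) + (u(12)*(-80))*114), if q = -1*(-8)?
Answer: 2*√9519602 ≈ 6170.8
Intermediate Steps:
q = 8
u(J) = J²
m(Y) = 8*Y² (m(Y) = (Y*Y)*8 = Y²*8 = 8*Y²)
√(m(-2219) + (u(12)*(-80))*114) = √(8*(-2219)² + (12²*(-80))*114) = √(8*4923961 + (144*(-80))*114) = √(39391688 - 11520*114) = √(39391688 - 1313280) = √38078408 = 2*√9519602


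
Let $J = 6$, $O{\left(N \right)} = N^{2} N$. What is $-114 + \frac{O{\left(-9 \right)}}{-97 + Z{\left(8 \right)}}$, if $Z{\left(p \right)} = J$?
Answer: $- \frac{9645}{91} \approx -105.99$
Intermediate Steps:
$O{\left(N \right)} = N^{3}$
$Z{\left(p \right)} = 6$
$-114 + \frac{O{\left(-9 \right)}}{-97 + Z{\left(8 \right)}} = -114 + \frac{\left(-9\right)^{3}}{-97 + 6} = -114 + \frac{1}{-91} \left(-729\right) = -114 - - \frac{729}{91} = -114 + \frac{729}{91} = - \frac{9645}{91}$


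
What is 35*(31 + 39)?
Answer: 2450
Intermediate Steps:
35*(31 + 39) = 35*70 = 2450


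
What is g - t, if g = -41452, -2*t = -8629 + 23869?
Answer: -33832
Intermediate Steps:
t = -7620 (t = -(-8629 + 23869)/2 = -1/2*15240 = -7620)
g - t = -41452 - 1*(-7620) = -41452 + 7620 = -33832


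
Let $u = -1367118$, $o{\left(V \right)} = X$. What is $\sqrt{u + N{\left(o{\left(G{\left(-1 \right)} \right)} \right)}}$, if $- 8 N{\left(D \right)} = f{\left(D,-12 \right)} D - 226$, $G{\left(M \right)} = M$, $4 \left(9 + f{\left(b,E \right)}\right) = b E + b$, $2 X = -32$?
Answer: $\frac{i \sqrt{5468079}}{2} \approx 1169.2 i$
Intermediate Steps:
$X = -16$ ($X = \frac{1}{2} \left(-32\right) = -16$)
$f{\left(b,E \right)} = -9 + \frac{b}{4} + \frac{E b}{4}$ ($f{\left(b,E \right)} = -9 + \frac{b E + b}{4} = -9 + \frac{E b + b}{4} = -9 + \frac{b + E b}{4} = -9 + \left(\frac{b}{4} + \frac{E b}{4}\right) = -9 + \frac{b}{4} + \frac{E b}{4}$)
$o{\left(V \right)} = -16$
$N{\left(D \right)} = \frac{113}{4} - \frac{D \left(-9 - \frac{11 D}{4}\right)}{8}$ ($N{\left(D \right)} = - \frac{\left(-9 + \frac{D}{4} + \frac{1}{4} \left(-12\right) D\right) D - 226}{8} = - \frac{\left(-9 + \frac{D}{4} - 3 D\right) D - 226}{8} = - \frac{\left(-9 - \frac{11 D}{4}\right) D - 226}{8} = - \frac{D \left(-9 - \frac{11 D}{4}\right) - 226}{8} = - \frac{-226 + D \left(-9 - \frac{11 D}{4}\right)}{8} = \frac{113}{4} - \frac{D \left(-9 - \frac{11 D}{4}\right)}{8}$)
$\sqrt{u + N{\left(o{\left(G{\left(-1 \right)} \right)} \right)}} = \sqrt{-1367118 + \left(\frac{113}{4} + \frac{1}{32} \left(-16\right) \left(36 + 11 \left(-16\right)\right)\right)} = \sqrt{-1367118 + \left(\frac{113}{4} + \frac{1}{32} \left(-16\right) \left(36 - 176\right)\right)} = \sqrt{-1367118 + \left(\frac{113}{4} + \frac{1}{32} \left(-16\right) \left(-140\right)\right)} = \sqrt{-1367118 + \left(\frac{113}{4} + 70\right)} = \sqrt{-1367118 + \frac{393}{4}} = \sqrt{- \frac{5468079}{4}} = \frac{i \sqrt{5468079}}{2}$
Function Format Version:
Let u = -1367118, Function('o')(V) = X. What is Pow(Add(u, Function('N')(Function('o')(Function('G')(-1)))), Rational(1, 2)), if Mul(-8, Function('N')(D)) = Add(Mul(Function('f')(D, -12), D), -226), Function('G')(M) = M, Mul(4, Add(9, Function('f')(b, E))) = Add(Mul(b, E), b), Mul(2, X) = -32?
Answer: Mul(Rational(1, 2), I, Pow(5468079, Rational(1, 2))) ≈ Mul(1169.2, I)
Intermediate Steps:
X = -16 (X = Mul(Rational(1, 2), -32) = -16)
Function('f')(b, E) = Add(-9, Mul(Rational(1, 4), b), Mul(Rational(1, 4), E, b)) (Function('f')(b, E) = Add(-9, Mul(Rational(1, 4), Add(Mul(b, E), b))) = Add(-9, Mul(Rational(1, 4), Add(Mul(E, b), b))) = Add(-9, Mul(Rational(1, 4), Add(b, Mul(E, b)))) = Add(-9, Add(Mul(Rational(1, 4), b), Mul(Rational(1, 4), E, b))) = Add(-9, Mul(Rational(1, 4), b), Mul(Rational(1, 4), E, b)))
Function('o')(V) = -16
Function('N')(D) = Add(Rational(113, 4), Mul(Rational(-1, 8), D, Add(-9, Mul(Rational(-11, 4), D)))) (Function('N')(D) = Mul(Rational(-1, 8), Add(Mul(Add(-9, Mul(Rational(1, 4), D), Mul(Rational(1, 4), -12, D)), D), -226)) = Mul(Rational(-1, 8), Add(Mul(Add(-9, Mul(Rational(1, 4), D), Mul(-3, D)), D), -226)) = Mul(Rational(-1, 8), Add(Mul(Add(-9, Mul(Rational(-11, 4), D)), D), -226)) = Mul(Rational(-1, 8), Add(Mul(D, Add(-9, Mul(Rational(-11, 4), D))), -226)) = Mul(Rational(-1, 8), Add(-226, Mul(D, Add(-9, Mul(Rational(-11, 4), D))))) = Add(Rational(113, 4), Mul(Rational(-1, 8), D, Add(-9, Mul(Rational(-11, 4), D)))))
Pow(Add(u, Function('N')(Function('o')(Function('G')(-1)))), Rational(1, 2)) = Pow(Add(-1367118, Add(Rational(113, 4), Mul(Rational(1, 32), -16, Add(36, Mul(11, -16))))), Rational(1, 2)) = Pow(Add(-1367118, Add(Rational(113, 4), Mul(Rational(1, 32), -16, Add(36, -176)))), Rational(1, 2)) = Pow(Add(-1367118, Add(Rational(113, 4), Mul(Rational(1, 32), -16, -140))), Rational(1, 2)) = Pow(Add(-1367118, Add(Rational(113, 4), 70)), Rational(1, 2)) = Pow(Add(-1367118, Rational(393, 4)), Rational(1, 2)) = Pow(Rational(-5468079, 4), Rational(1, 2)) = Mul(Rational(1, 2), I, Pow(5468079, Rational(1, 2)))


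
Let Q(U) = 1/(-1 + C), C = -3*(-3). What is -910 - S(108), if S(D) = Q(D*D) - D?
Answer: -6417/8 ≈ -802.13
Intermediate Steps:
C = 9
Q(U) = ⅛ (Q(U) = 1/(-1 + 9) = 1/8 = ⅛)
S(D) = ⅛ - D
-910 - S(108) = -910 - (⅛ - 1*108) = -910 - (⅛ - 108) = -910 - 1*(-863/8) = -910 + 863/8 = -6417/8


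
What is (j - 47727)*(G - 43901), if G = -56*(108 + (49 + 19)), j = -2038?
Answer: 2675217105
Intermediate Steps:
G = -9856 (G = -56*(108 + 68) = -56*176 = -9856)
(j - 47727)*(G - 43901) = (-2038 - 47727)*(-9856 - 43901) = -49765*(-53757) = 2675217105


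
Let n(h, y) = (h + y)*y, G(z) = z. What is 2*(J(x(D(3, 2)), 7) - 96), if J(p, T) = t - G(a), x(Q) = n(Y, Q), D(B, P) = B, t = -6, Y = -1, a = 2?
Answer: -208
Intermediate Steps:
n(h, y) = y*(h + y)
x(Q) = Q*(-1 + Q)
J(p, T) = -8 (J(p, T) = -6 - 1*2 = -6 - 2 = -8)
2*(J(x(D(3, 2)), 7) - 96) = 2*(-8 - 96) = 2*(-104) = -208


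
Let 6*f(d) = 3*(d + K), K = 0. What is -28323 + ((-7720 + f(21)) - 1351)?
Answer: -74767/2 ≈ -37384.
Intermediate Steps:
f(d) = d/2 (f(d) = (3*(d + 0))/6 = (3*d)/6 = d/2)
-28323 + ((-7720 + f(21)) - 1351) = -28323 + ((-7720 + (1/2)*21) - 1351) = -28323 + ((-7720 + 21/2) - 1351) = -28323 + (-15419/2 - 1351) = -28323 - 18121/2 = -74767/2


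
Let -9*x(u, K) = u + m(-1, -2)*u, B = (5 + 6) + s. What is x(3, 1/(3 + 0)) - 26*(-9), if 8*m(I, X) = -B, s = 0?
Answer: 1873/8 ≈ 234.13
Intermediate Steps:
B = 11 (B = (5 + 6) + 0 = 11 + 0 = 11)
m(I, X) = -11/8 (m(I, X) = (-1*11)/8 = (⅛)*(-11) = -11/8)
x(u, K) = u/24 (x(u, K) = -(u - 11*u/8)/9 = -(-1)*u/24 = u/24)
x(3, 1/(3 + 0)) - 26*(-9) = (1/24)*3 - 26*(-9) = ⅛ + 234 = 1873/8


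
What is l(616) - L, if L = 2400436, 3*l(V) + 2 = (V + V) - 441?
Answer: -2400173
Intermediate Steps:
l(V) = -443/3 + 2*V/3 (l(V) = -⅔ + ((V + V) - 441)/3 = -⅔ + (2*V - 441)/3 = -⅔ + (-441 + 2*V)/3 = -⅔ + (-147 + 2*V/3) = -443/3 + 2*V/3)
l(616) - L = (-443/3 + (⅔)*616) - 1*2400436 = (-443/3 + 1232/3) - 2400436 = 263 - 2400436 = -2400173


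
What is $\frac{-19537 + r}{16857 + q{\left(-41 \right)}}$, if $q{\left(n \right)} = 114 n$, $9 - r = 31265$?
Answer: $- \frac{16931}{4061} \approx -4.1692$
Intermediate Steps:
$r = -31256$ ($r = 9 - 31265 = -31256$)
$\frac{-19537 + r}{16857 + q{\left(-41 \right)}} = \frac{-19537 - 31256}{16857 + 114 \left(-41\right)} = - \frac{50793}{16857 - 4674} = - \frac{50793}{12183} = \left(-50793\right) \frac{1}{12183} = - \frac{16931}{4061}$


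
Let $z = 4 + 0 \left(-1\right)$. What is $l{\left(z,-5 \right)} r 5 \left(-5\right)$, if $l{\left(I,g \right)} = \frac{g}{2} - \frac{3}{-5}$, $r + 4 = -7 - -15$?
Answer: $190$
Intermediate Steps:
$r = 4$ ($r = -4 - -8 = -4 + \left(-7 + 15\right) = -4 + 8 = 4$)
$z = 4$ ($z = 4 + 0 = 4$)
$l{\left(I,g \right)} = \frac{3}{5} + \frac{g}{2}$ ($l{\left(I,g \right)} = g \frac{1}{2} - - \frac{3}{5} = \frac{g}{2} + \frac{3}{5} = \frac{3}{5} + \frac{g}{2}$)
$l{\left(z,-5 \right)} r 5 \left(-5\right) = \left(\frac{3}{5} + \frac{1}{2} \left(-5\right)\right) 4 \cdot 5 \left(-5\right) = \left(\frac{3}{5} - \frac{5}{2}\right) 4 \left(-25\right) = \left(- \frac{19}{10}\right) 4 \left(-25\right) = \left(- \frac{38}{5}\right) \left(-25\right) = 190$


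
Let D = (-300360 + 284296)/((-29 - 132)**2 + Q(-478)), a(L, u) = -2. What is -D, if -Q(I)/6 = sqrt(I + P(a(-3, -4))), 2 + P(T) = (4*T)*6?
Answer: 416394944/671917249 + 385536*I*sqrt(33)/671917249 ≈ 0.61971 + 0.0032961*I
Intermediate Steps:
P(T) = -2 + 24*T (P(T) = -2 + (4*T)*6 = -2 + 24*T)
Q(I) = -6*sqrt(-50 + I) (Q(I) = -6*sqrt(I + (-2 + 24*(-2))) = -6*sqrt(I + (-2 - 48)) = -6*sqrt(I - 50) = -6*sqrt(-50 + I))
D = -16064/(25921 - 24*I*sqrt(33)) (D = (-300360 + 284296)/((-29 - 132)**2 - 6*sqrt(-50 - 478)) = -16064/((-161)**2 - 24*I*sqrt(33)) = -16064/(25921 - 24*I*sqrt(33)) ≈ -0.61971 - 0.0032961*I)
-D = -(-416394944/671917249 - 385536*I*sqrt(33)/671917249) = 416394944/671917249 + 385536*I*sqrt(33)/671917249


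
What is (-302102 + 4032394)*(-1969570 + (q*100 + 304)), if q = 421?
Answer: -7188891912472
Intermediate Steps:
(-302102 + 4032394)*(-1969570 + (q*100 + 304)) = (-302102 + 4032394)*(-1969570 + (421*100 + 304)) = 3730292*(-1969570 + (42100 + 304)) = 3730292*(-1969570 + 42404) = 3730292*(-1927166) = -7188891912472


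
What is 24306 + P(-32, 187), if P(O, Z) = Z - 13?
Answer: 24480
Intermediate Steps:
P(O, Z) = -13 + Z
24306 + P(-32, 187) = 24306 + (-13 + 187) = 24306 + 174 = 24480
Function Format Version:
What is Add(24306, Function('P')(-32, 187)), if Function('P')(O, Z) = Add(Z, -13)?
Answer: 24480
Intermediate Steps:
Function('P')(O, Z) = Add(-13, Z)
Add(24306, Function('P')(-32, 187)) = Add(24306, Add(-13, 187)) = Add(24306, 174) = 24480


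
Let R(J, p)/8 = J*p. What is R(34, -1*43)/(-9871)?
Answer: 11696/9871 ≈ 1.1849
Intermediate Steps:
R(J, p) = 8*J*p (R(J, p) = 8*(J*p) = 8*J*p)
R(34, -1*43)/(-9871) = (8*34*(-1*43))/(-9871) = (8*34*(-43))*(-1/9871) = -11696*(-1/9871) = 11696/9871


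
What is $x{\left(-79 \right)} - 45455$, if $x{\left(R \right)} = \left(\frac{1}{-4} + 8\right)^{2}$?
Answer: $- \frac{726319}{16} \approx -45395.0$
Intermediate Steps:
$x{\left(R \right)} = \frac{961}{16}$ ($x{\left(R \right)} = \left(- \frac{1}{4} + 8\right)^{2} = \left(\frac{31}{4}\right)^{2} = \frac{961}{16}$)
$x{\left(-79 \right)} - 45455 = \frac{961}{16} - 45455 = - \frac{726319}{16}$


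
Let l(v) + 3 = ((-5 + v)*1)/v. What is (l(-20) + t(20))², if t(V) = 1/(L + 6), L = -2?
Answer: 9/4 ≈ 2.2500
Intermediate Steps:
l(v) = -3 + (-5 + v)/v (l(v) = -3 + ((-5 + v)*1)/v = -3 + (-5 + v)/v)
t(V) = ¼ (t(V) = 1/(-2 + 6) = 1/4 = ¼)
(l(-20) + t(20))² = ((-2 - 5/(-20)) + ¼)² = ((-2 - 5*(-1/20)) + ¼)² = ((-2 + ¼) + ¼)² = (-7/4 + ¼)² = (-3/2)² = 9/4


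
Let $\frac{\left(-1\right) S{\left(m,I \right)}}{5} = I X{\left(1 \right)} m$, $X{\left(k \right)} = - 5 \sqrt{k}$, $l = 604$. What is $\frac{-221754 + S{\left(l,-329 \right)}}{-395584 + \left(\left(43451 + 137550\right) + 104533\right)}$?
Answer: $\frac{2594827}{55025} \approx 47.157$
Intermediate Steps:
$S{\left(m,I \right)} = 25 I m$ ($S{\left(m,I \right)} = - 5 I \left(- 5 \sqrt{1}\right) m = - 5 I \left(\left(-5\right) 1\right) m = - 5 I \left(-5\right) m = - 5 - 5 I m = - 5 \left(- 5 I m\right) = 25 I m$)
$\frac{-221754 + S{\left(l,-329 \right)}}{-395584 + \left(\left(43451 + 137550\right) + 104533\right)} = \frac{-221754 + 25 \left(-329\right) 604}{-395584 + \left(\left(43451 + 137550\right) + 104533\right)} = \frac{-221754 - 4967900}{-395584 + \left(181001 + 104533\right)} = - \frac{5189654}{-395584 + 285534} = - \frac{5189654}{-110050} = \left(-5189654\right) \left(- \frac{1}{110050}\right) = \frac{2594827}{55025}$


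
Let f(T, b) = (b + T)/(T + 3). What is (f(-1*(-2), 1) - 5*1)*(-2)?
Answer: 44/5 ≈ 8.8000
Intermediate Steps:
f(T, b) = (T + b)/(3 + T)
(f(-1*(-2), 1) - 5*1)*(-2) = ((-1*(-2) + 1)/(3 - 1*(-2)) - 5*1)*(-2) = ((2 + 1)/(3 + 2) - 5)*(-2) = (3/5 - 5)*(-2) = ((⅕)*3 - 5)*(-2) = (⅗ - 5)*(-2) = -22/5*(-2) = 44/5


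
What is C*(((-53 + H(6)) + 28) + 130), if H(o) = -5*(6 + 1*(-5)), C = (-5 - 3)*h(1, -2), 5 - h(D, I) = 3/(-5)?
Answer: -4480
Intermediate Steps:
h(D, I) = 28/5 (h(D, I) = 5 - 3/(-5) = 5 - 3*(-1)/5 = 5 - 1*(-⅗) = 5 + ⅗ = 28/5)
C = -224/5 (C = (-5 - 3)*(28/5) = -8*28/5 = -224/5 ≈ -44.800)
H(o) = -5 (H(o) = -5*(6 - 5) = -5*1 = -5)
C*(((-53 + H(6)) + 28) + 130) = -224*(((-53 - 5) + 28) + 130)/5 = -224*((-58 + 28) + 130)/5 = -224*(-30 + 130)/5 = -224/5*100 = -4480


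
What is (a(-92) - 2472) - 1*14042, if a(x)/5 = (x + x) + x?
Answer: -17894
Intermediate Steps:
a(x) = 15*x (a(x) = 5*((x + x) + x) = 5*(2*x + x) = 5*(3*x) = 15*x)
(a(-92) - 2472) - 1*14042 = (15*(-92) - 2472) - 1*14042 = (-1380 - 2472) - 14042 = -3852 - 14042 = -17894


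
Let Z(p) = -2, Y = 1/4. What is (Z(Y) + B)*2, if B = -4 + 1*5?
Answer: -2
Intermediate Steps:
Y = ¼ (Y = 1*(¼) = ¼ ≈ 0.25000)
B = 1 (B = -4 + 5 = 1)
(Z(Y) + B)*2 = (-2 + 1)*2 = -1*2 = -2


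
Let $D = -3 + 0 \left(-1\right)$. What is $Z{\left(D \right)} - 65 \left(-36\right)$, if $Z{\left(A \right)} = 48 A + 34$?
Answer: $2230$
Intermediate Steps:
$D = -3$ ($D = -3 + 0 = -3$)
$Z{\left(A \right)} = 34 + 48 A$
$Z{\left(D \right)} - 65 \left(-36\right) = \left(34 + 48 \left(-3\right)\right) - 65 \left(-36\right) = \left(34 - 144\right) - -2340 = -110 + 2340 = 2230$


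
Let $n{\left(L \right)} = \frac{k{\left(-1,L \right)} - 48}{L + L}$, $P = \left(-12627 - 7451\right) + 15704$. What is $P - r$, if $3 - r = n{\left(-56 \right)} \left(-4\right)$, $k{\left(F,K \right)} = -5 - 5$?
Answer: $- \frac{61307}{14} \approx -4379.1$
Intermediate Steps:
$k{\left(F,K \right)} = -10$
$P = -4374$ ($P = -20078 + 15704 = -4374$)
$n{\left(L \right)} = - \frac{29}{L}$ ($n{\left(L \right)} = \frac{-10 - 48}{L + L} = - \frac{58}{2 L} = - 58 \frac{1}{2 L} = - \frac{29}{L}$)
$r = \frac{71}{14}$ ($r = 3 - - \frac{29}{-56} \left(-4\right) = 3 - \left(-29\right) \left(- \frac{1}{56}\right) \left(-4\right) = 3 - \frac{29}{56} \left(-4\right) = 3 - - \frac{29}{14} = 3 + \frac{29}{14} = \frac{71}{14} \approx 5.0714$)
$P - r = -4374 - \frac{71}{14} = - \frac{61307}{14}$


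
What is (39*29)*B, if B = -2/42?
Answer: -377/7 ≈ -53.857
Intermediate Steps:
B = -1/21 (B = -2*1/42 = -1/21 ≈ -0.047619)
(39*29)*B = (39*29)*(-1/21) = 1131*(-1/21) = -377/7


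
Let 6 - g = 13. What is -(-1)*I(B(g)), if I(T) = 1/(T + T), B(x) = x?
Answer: -1/14 ≈ -0.071429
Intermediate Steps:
g = -7 (g = 6 - 1*13 = 6 - 13 = -7)
I(T) = 1/(2*T)
-(-1)*I(B(g)) = -(-1)*(1/2)/(-7) = -(-1)*(1/2)*(-1/7) = -(-1)*(-1)/14 = -1*1/14 = -1/14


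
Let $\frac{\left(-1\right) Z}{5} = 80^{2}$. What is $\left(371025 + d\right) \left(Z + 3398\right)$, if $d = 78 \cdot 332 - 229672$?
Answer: $-4783655898$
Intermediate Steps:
$d = -203776$ ($d = 25896 - 229672 = -203776$)
$Z = -32000$ ($Z = - 5 \cdot 80^{2} = \left(-5\right) 6400 = -32000$)
$\left(371025 + d\right) \left(Z + 3398\right) = \left(371025 - 203776\right) \left(-32000 + 3398\right) = 167249 \left(-28602\right) = -4783655898$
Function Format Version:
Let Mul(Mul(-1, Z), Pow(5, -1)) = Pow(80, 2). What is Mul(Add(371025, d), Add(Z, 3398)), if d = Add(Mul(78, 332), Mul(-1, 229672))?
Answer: -4783655898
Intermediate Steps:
d = -203776 (d = Add(25896, -229672) = -203776)
Z = -32000 (Z = Mul(-5, Pow(80, 2)) = Mul(-5, 6400) = -32000)
Mul(Add(371025, d), Add(Z, 3398)) = Mul(Add(371025, -203776), Add(-32000, 3398)) = Mul(167249, -28602) = -4783655898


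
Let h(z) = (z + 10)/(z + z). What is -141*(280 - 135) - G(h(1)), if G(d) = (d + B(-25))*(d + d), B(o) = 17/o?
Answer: -1024901/50 ≈ -20498.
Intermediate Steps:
h(z) = (10 + z)/(2*z) (h(z) = (10 + z)/((2*z)) = (10 + z)*(1/(2*z)) = (10 + z)/(2*z))
G(d) = 2*d*(-17/25 + d) (G(d) = (d + 17/(-25))*(d + d) = (d + 17*(-1/25))*(2*d) = (d - 17/25)*(2*d) = (-17/25 + d)*(2*d) = 2*d*(-17/25 + d))
-141*(280 - 135) - G(h(1)) = -141*(280 - 135) - 2*(½)*(10 + 1)/1*(-17 + 25*((½)*(10 + 1)/1))/25 = -141*145 - 2*(½)*1*11*(-17 + 25*((½)*1*11))/25 = -20445 - 2*11*(-17 + 25*(11/2))/(25*2) = -20445 - 2*11*(-17 + 275/2)/(25*2) = -20445 - 2*11*241/(25*2*2) = -20445 - 1*2651/50 = -20445 - 2651/50 = -1024901/50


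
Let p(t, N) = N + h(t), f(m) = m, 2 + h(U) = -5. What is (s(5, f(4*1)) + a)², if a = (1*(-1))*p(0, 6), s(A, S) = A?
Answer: 36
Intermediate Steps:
h(U) = -7 (h(U) = -2 - 5 = -7)
p(t, N) = -7 + N (p(t, N) = N - 7 = -7 + N)
a = 1 (a = (1*(-1))*(-7 + 6) = -1*(-1) = 1)
(s(5, f(4*1)) + a)² = (5 + 1)² = 6² = 36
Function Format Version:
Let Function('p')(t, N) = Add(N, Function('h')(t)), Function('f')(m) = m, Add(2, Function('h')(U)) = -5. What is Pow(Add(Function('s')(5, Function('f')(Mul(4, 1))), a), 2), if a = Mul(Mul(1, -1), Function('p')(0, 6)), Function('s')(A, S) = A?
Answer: 36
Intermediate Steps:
Function('h')(U) = -7 (Function('h')(U) = Add(-2, -5) = -7)
Function('p')(t, N) = Add(-7, N) (Function('p')(t, N) = Add(N, -7) = Add(-7, N))
a = 1 (a = Mul(Mul(1, -1), Add(-7, 6)) = Mul(-1, -1) = 1)
Pow(Add(Function('s')(5, Function('f')(Mul(4, 1))), a), 2) = Pow(Add(5, 1), 2) = Pow(6, 2) = 36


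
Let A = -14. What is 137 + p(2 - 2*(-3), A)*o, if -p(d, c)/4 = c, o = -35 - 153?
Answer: -10391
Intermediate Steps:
o = -188
p(d, c) = -4*c
137 + p(2 - 2*(-3), A)*o = 137 - 4*(-14)*(-188) = 137 + 56*(-188) = 137 - 10528 = -10391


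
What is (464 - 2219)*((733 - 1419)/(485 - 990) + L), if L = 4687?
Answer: -831034971/101 ≈ -8.2281e+6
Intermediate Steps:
(464 - 2219)*((733 - 1419)/(485 - 990) + L) = (464 - 2219)*((733 - 1419)/(485 - 990) + 4687) = -1755*(-686/(-505) + 4687) = -1755*(-686*(-1/505) + 4687) = -1755*(686/505 + 4687) = -1755*2367621/505 = -831034971/101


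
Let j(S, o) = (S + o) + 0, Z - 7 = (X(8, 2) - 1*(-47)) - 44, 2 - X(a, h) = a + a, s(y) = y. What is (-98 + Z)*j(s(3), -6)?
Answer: 306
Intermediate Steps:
X(a, h) = 2 - 2*a (X(a, h) = 2 - (a + a) = 2 - 2*a)
Z = -4 (Z = 7 + (((2 - 2*8) - 1*(-47)) - 44) = 7 + (((2 - 16) + 47) - 44) = 7 + ((-14 + 47) - 44) = 7 + (33 - 44) = 7 - 11 = -4)
j(S, o) = S + o
(-98 + Z)*j(s(3), -6) = (-98 - 4)*(3 - 6) = -102*(-3) = 306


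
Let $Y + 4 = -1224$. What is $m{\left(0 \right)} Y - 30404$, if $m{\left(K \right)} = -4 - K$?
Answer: $-25492$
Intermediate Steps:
$Y = -1228$ ($Y = -4 - 1224 = -1228$)
$m{\left(0 \right)} Y - 30404 = \left(-4 - 0\right) \left(-1228\right) - 30404 = \left(-4 + 0\right) \left(-1228\right) - 30404 = \left(-4\right) \left(-1228\right) - 30404 = 4912 - 30404 = -25492$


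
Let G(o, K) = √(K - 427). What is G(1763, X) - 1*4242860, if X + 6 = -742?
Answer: -4242860 + 5*I*√47 ≈ -4.2429e+6 + 34.278*I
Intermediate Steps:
X = -748 (X = -6 - 742 = -748)
G(o, K) = √(-427 + K)
G(1763, X) - 1*4242860 = √(-427 - 748) - 1*4242860 = √(-1175) - 4242860 = 5*I*√47 - 4242860 = -4242860 + 5*I*√47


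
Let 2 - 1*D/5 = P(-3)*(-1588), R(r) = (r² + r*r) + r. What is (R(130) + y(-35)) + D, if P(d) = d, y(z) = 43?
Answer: 10163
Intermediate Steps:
R(r) = r + 2*r² (R(r) = (r² + r²) + r = 2*r² + r = r + 2*r²)
D = -23810 (D = 10 - (-15)*(-1588) = 10 - 5*4764 = 10 - 23820 = -23810)
(R(130) + y(-35)) + D = (130*(1 + 2*130) + 43) - 23810 = (130*(1 + 260) + 43) - 23810 = (130*261 + 43) - 23810 = (33930 + 43) - 23810 = 33973 - 23810 = 10163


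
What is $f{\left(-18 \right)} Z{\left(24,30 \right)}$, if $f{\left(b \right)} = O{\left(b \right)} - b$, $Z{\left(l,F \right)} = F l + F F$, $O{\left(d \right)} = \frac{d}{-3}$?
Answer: $38880$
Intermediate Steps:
$O{\left(d \right)} = - \frac{d}{3}$ ($O{\left(d \right)} = d \left(- \frac{1}{3}\right) = - \frac{d}{3}$)
$Z{\left(l,F \right)} = F^{2} + F l$ ($Z{\left(l,F \right)} = F l + F^{2} = F^{2} + F l$)
$f{\left(b \right)} = - \frac{4 b}{3}$ ($f{\left(b \right)} = - \frac{b}{3} - b = - \frac{4 b}{3}$)
$f{\left(-18 \right)} Z{\left(24,30 \right)} = \left(- \frac{4}{3}\right) \left(-18\right) 30 \left(30 + 24\right) = 24 \cdot 30 \cdot 54 = 24 \cdot 1620 = 38880$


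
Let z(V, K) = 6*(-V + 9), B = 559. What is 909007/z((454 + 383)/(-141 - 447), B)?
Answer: 89082686/6129 ≈ 14535.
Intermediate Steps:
z(V, K) = 54 - 6*V (z(V, K) = 6*(9 - V) = 54 - 6*V)
909007/z((454 + 383)/(-141 - 447), B) = 909007/(54 - 6*(454 + 383)/(-141 - 447)) = 909007/(54 - 5022/(-588)) = 909007/(54 - 5022*(-1)/588) = 909007/(54 - 6*(-279/196)) = 909007/(54 + 837/98) = 909007/(6129/98) = 909007*(98/6129) = 89082686/6129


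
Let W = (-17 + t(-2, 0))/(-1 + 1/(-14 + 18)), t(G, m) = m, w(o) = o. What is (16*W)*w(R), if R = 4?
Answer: 4352/3 ≈ 1450.7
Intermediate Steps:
W = 68/3 (W = (-17 + 0)/(-1 + 1/(-14 + 18)) = -17/(-1 + 1/4) = -17/(-1 + ¼) = -17/(-¾) = -17*(-4/3) = 68/3 ≈ 22.667)
(16*W)*w(R) = (16*(68/3))*4 = (1088/3)*4 = 4352/3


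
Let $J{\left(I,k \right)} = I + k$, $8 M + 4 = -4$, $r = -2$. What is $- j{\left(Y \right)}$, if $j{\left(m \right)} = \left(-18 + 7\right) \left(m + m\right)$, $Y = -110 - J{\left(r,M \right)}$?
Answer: $-2354$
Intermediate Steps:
$M = -1$ ($M = - \frac{1}{2} + \frac{1}{8} \left(-4\right) = - \frac{1}{2} - \frac{1}{2} = -1$)
$Y = -107$ ($Y = -110 - \left(-2 - 1\right) = -110 - -3 = -110 + 3 = -107$)
$j{\left(m \right)} = - 22 m$ ($j{\left(m \right)} = - 11 \cdot 2 m = - 22 m$)
$- j{\left(Y \right)} = - \left(-22\right) \left(-107\right) = \left(-1\right) 2354 = -2354$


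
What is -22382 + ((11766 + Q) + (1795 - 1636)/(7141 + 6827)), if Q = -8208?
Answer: -87644491/4656 ≈ -18824.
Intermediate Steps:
-22382 + ((11766 + Q) + (1795 - 1636)/(7141 + 6827)) = -22382 + ((11766 - 8208) + (1795 - 1636)/(7141 + 6827)) = -22382 + (3558 + 159/13968) = -22382 + (3558 + 159*(1/13968)) = -22382 + (3558 + 53/4656) = -22382 + 16566101/4656 = -87644491/4656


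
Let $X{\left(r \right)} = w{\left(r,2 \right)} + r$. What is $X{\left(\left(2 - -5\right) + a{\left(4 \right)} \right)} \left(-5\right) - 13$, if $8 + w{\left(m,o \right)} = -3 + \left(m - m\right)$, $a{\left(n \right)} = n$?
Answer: $-13$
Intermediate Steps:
$w{\left(m,o \right)} = -11$ ($w{\left(m,o \right)} = -8 + \left(-3 + \left(m - m\right)\right) = -8 + \left(-3 + 0\right) = -8 - 3 = -11$)
$X{\left(r \right)} = -11 + r$
$X{\left(\left(2 - -5\right) + a{\left(4 \right)} \right)} \left(-5\right) - 13 = \left(-11 + \left(\left(2 - -5\right) + 4\right)\right) \left(-5\right) - 13 = \left(-11 + \left(\left(2 + 5\right) + 4\right)\right) \left(-5\right) - 13 = \left(-11 + \left(7 + 4\right)\right) \left(-5\right) - 13 = \left(-11 + 11\right) \left(-5\right) - 13 = 0 \left(-5\right) - 13 = 0 - 13 = -13$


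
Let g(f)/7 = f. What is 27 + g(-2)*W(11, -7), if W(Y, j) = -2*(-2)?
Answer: -29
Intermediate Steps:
g(f) = 7*f
W(Y, j) = 4
27 + g(-2)*W(11, -7) = 27 + (7*(-2))*4 = 27 - 14*4 = 27 - 56 = -29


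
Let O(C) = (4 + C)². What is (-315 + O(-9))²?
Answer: 84100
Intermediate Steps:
(-315 + O(-9))² = (-315 + (4 - 9)²)² = (-315 + (-5)²)² = (-315 + 25)² = (-290)² = 84100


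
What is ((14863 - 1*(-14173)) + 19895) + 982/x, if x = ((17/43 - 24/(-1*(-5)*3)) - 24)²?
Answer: 1436931658241/29365561 ≈ 48933.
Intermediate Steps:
x = 29365561/46225 (x = ((17*(1/43) - 24/(5*3)) - 24)² = ((17/43 - 24/15) - 24)² = ((17/43 - 24*1/15) - 24)² = ((17/43 - 8/5) - 24)² = (-259/215 - 24)² = (-5419/215)² = 29365561/46225 ≈ 635.27)
((14863 - 1*(-14173)) + 19895) + 982/x = ((14863 - 1*(-14173)) + 19895) + 982/(29365561/46225) = ((14863 + 14173) + 19895) + 982*(46225/29365561) = (29036 + 19895) + 45392950/29365561 = 48931 + 45392950/29365561 = 1436931658241/29365561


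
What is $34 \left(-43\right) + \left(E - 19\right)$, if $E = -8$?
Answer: $-1489$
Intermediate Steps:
$34 \left(-43\right) + \left(E - 19\right) = 34 \left(-43\right) - 27 = -1462 - 27 = -1489$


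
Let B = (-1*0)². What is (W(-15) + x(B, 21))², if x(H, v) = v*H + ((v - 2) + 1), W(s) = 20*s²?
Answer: 20430400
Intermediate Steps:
B = 0 (B = 0² = 0)
x(H, v) = -1 + v + H*v (x(H, v) = H*v + ((-2 + v) + 1) = H*v + (-1 + v) = -1 + v + H*v)
(W(-15) + x(B, 21))² = (20*(-15)² + (-1 + 21 + 0*21))² = (20*225 + (-1 + 21 + 0))² = (4500 + 20)² = 4520² = 20430400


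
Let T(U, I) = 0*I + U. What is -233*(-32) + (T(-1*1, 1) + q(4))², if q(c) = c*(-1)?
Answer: 7481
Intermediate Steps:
q(c) = -c
T(U, I) = U (T(U, I) = 0 + U = U)
-233*(-32) + (T(-1*1, 1) + q(4))² = -233*(-32) + (-1*1 - 1*4)² = 7456 + (-1 - 4)² = 7456 + (-5)² = 7456 + 25 = 7481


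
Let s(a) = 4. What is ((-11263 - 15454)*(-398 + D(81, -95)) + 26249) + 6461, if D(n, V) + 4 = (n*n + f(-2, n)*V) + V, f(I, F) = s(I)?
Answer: -151826718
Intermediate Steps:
f(I, F) = 4
D(n, V) = -4 + n² + 5*V (D(n, V) = -4 + ((n*n + 4*V) + V) = -4 + ((n² + 4*V) + V) = -4 + (n² + 5*V) = -4 + n² + 5*V)
((-11263 - 15454)*(-398 + D(81, -95)) + 26249) + 6461 = ((-11263 - 15454)*(-398 + (-4 + 81² + 5*(-95))) + 26249) + 6461 = (-26717*(-398 + (-4 + 6561 - 475)) + 26249) + 6461 = (-26717*(-398 + 6082) + 26249) + 6461 = (-26717*5684 + 26249) + 6461 = (-151859428 + 26249) + 6461 = -151833179 + 6461 = -151826718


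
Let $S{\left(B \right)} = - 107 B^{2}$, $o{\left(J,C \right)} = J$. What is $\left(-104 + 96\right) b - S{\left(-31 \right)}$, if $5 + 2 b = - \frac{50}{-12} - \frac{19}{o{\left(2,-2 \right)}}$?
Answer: $\frac{308605}{3} \approx 1.0287 \cdot 10^{5}$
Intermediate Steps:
$b = - \frac{31}{6}$ ($b = - \frac{5}{2} + \frac{- \frac{50}{-12} - \frac{19}{2}}{2} = - \frac{5}{2} + \frac{\left(-50\right) \left(- \frac{1}{12}\right) - \frac{19}{2}}{2} = - \frac{5}{2} + \frac{\frac{25}{6} - \frac{19}{2}}{2} = - \frac{5}{2} + \frac{1}{2} \left(- \frac{16}{3}\right) = - \frac{5}{2} - \frac{8}{3} = - \frac{31}{6} \approx -5.1667$)
$\left(-104 + 96\right) b - S{\left(-31 \right)} = \left(-104 + 96\right) \left(- \frac{31}{6}\right) - - 107 \left(-31\right)^{2} = \left(-8\right) \left(- \frac{31}{6}\right) - \left(-107\right) 961 = \frac{124}{3} - -102827 = \frac{124}{3} + 102827 = \frac{308605}{3}$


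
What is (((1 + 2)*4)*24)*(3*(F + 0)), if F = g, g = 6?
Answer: 5184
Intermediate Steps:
F = 6
(((1 + 2)*4)*24)*(3*(F + 0)) = (((1 + 2)*4)*24)*(3*(6 + 0)) = ((3*4)*24)*(3*6) = (12*24)*18 = 288*18 = 5184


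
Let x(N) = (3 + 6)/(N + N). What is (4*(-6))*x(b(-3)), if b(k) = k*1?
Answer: 36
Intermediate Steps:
b(k) = k
x(N) = 9/(2*N) (x(N) = 9/((2*N)) = 9*(1/(2*N)) = 9/(2*N))
(4*(-6))*x(b(-3)) = (4*(-6))*((9/2)/(-3)) = -108*(-1)/3 = -24*(-3/2) = 36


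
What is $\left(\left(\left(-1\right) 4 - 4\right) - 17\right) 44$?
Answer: $-1100$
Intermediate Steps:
$\left(\left(\left(-1\right) 4 - 4\right) - 17\right) 44 = \left(\left(-4 - 4\right) - 17\right) 44 = \left(-8 - 17\right) 44 = \left(-25\right) 44 = -1100$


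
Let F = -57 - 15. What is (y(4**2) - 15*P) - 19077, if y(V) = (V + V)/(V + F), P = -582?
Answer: -72433/7 ≈ -10348.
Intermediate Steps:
F = -72
y(V) = 2*V/(-72 + V) (y(V) = (V + V)/(V - 72) = (2*V)/(-72 + V) = 2*V/(-72 + V))
(y(4**2) - 15*P) - 19077 = (2*4**2/(-72 + 4**2) - 15*(-582)) - 19077 = (2*16/(-72 + 16) + 8730) - 19077 = (2*16/(-56) + 8730) - 19077 = (2*16*(-1/56) + 8730) - 19077 = (-4/7 + 8730) - 19077 = 61106/7 - 19077 = -72433/7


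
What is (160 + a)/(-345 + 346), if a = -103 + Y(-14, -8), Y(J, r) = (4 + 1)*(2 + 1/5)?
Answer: 68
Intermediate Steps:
Y(J, r) = 11 (Y(J, r) = 5*(2 + ⅕) = 5*(11/5) = 11)
a = -92 (a = -103 + 11 = -92)
(160 + a)/(-345 + 346) = (160 - 92)/(-345 + 346) = 68/1 = 68*1 = 68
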